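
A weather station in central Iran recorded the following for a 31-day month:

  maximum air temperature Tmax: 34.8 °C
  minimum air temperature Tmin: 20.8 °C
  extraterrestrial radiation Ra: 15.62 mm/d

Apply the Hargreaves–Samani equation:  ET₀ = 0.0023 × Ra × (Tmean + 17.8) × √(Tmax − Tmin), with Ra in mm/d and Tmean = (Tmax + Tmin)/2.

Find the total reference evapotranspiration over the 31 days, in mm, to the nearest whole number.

190 mm

Tmean = (34.8 + 20.8)/2 = 27.80 °C
ET₀ = 0.0023 × 15.62 × (27.80 + 17.8) × √14.0 = 0.0023 × 15.62 × 45.60 × 3.7417 = 6.1297 mm/d
Over 31 days: 6.1297 × 31 = 190.021 mm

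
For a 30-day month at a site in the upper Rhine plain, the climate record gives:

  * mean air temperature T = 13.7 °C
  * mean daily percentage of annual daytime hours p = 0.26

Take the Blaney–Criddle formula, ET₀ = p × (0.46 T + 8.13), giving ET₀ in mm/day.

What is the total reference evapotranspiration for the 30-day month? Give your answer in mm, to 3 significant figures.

ET₀ = 0.26 × (0.46 × 13.7 + 8.13) = 0.26 × 14.432 = 3.7523 mm/d
Monthly total = 3.7523 × 30 = 112.569 mm

113 mm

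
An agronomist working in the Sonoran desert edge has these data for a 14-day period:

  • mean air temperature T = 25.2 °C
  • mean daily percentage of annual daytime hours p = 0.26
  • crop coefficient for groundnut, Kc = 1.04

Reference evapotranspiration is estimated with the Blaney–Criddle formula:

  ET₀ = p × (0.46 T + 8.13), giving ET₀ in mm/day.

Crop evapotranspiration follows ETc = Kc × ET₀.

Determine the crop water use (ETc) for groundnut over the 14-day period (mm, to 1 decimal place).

ET₀ = 0.26 × (0.46 × 25.2 + 8.13) = 0.26 × 19.722 = 5.1277 mm/d
ETc = Kc × ET₀ = 1.04 × 5.1277 = 5.3328 mm/d
Over 14 days: 5.3328 × 14 = 74.659 mm

74.7 mm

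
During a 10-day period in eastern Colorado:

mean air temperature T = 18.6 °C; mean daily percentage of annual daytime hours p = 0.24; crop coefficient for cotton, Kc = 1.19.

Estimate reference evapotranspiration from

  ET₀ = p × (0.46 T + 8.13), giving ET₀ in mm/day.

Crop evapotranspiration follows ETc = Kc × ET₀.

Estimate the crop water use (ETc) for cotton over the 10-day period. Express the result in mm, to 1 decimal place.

47.7 mm

ET₀ = 0.24 × (0.46 × 18.6 + 8.13) = 0.24 × 16.686 = 4.0046 mm/d
ETc = Kc × ET₀ = 1.19 × 4.0046 = 4.7655 mm/d
Over 10 days: 4.7655 × 10 = 47.655 mm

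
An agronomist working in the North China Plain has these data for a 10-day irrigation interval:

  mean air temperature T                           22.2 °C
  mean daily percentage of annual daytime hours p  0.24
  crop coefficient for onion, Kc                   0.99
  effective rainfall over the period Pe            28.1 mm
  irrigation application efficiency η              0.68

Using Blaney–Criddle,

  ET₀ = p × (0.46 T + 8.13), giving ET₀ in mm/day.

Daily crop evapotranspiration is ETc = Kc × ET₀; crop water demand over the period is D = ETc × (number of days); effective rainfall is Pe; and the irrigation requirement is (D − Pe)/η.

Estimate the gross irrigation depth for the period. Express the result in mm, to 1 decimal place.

22.8 mm

ET₀ = 0.24 × (0.46 × 22.2 + 8.13) = 0.24 × 18.342 = 4.4021 mm/d
ETc = Kc × ET₀ = 0.99 × 4.4021 = 4.3581 mm/d
Crop demand D = ETc × 10 d = 4.3581 × 10 = 43.581 mm
D − Pe = 43.581 − 28.1 = 15.481 mm
Gross irrigation = 15.481 / 0.68 = 22.766 mm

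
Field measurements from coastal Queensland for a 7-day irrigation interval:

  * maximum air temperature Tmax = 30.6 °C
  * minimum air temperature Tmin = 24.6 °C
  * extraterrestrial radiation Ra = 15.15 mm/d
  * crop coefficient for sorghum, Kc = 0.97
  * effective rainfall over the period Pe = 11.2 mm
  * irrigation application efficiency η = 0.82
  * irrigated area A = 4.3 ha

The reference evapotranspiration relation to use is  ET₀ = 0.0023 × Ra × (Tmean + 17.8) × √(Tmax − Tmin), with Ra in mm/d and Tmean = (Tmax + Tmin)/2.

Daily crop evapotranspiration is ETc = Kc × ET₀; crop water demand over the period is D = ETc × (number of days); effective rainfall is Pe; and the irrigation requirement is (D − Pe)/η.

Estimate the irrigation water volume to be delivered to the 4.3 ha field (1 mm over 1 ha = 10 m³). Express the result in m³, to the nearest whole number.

792 m³

Tmean = (30.6 + 24.6)/2 = 27.60 °C
ET₀ = 0.0023 × 15.15 × (27.60 + 17.8) × √6.0 = 0.0023 × 15.15 × 45.40 × 2.4495 = 3.8750 mm/d
ETc = Kc × ET₀ = 0.97 × 3.8750 = 3.7588 mm/d
Crop demand D = ETc × 7 d = 3.7588 × 7 = 26.312 mm
D − Pe = 26.312 − 11.2 = 15.112 mm
Gross irrigation = 15.112 / 0.82 = 18.429 mm
Volume = 18.429 mm × 4.3 ha × 10 = 792.4 m³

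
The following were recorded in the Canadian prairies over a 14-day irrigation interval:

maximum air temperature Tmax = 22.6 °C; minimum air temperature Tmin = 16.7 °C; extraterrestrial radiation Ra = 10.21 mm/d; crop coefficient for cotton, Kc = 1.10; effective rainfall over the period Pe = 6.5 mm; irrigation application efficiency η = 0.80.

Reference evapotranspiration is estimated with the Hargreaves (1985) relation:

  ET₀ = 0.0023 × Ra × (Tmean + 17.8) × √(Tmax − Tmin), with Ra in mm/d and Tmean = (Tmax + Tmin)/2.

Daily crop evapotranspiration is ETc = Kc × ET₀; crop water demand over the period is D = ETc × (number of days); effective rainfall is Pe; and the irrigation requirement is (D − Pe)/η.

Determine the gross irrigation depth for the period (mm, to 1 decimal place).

Tmean = (22.6 + 16.7)/2 = 19.65 °C
ET₀ = 0.0023 × 10.21 × (19.65 + 17.8) × √5.9 = 0.0023 × 10.21 × 37.45 × 2.4290 = 2.1362 mm/d
ETc = Kc × ET₀ = 1.10 × 2.1362 = 2.3498 mm/d
Crop demand D = ETc × 14 d = 2.3498 × 14 = 32.897 mm
D − Pe = 32.897 − 6.5 = 26.397 mm
Gross irrigation = 26.397 / 0.80 = 32.996 mm

33.0 mm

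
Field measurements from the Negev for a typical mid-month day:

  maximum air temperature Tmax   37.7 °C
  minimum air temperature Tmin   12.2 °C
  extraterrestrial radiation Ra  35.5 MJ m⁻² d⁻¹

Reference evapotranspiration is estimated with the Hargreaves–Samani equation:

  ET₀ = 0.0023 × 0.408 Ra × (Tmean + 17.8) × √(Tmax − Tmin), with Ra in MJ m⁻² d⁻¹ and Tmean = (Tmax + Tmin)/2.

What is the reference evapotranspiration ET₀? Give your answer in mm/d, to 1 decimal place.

Tmean = (37.7 + 12.2)/2 = 24.95 °C
0.408 Ra = 0.408 × 35.5 = 14.4840 mm/d equivalent
ET₀ = 0.0023 × 14.4840 × (24.95 + 17.8) × √25.5 = 0.0023 × 14.4840 × 42.75 × 5.0498 = 7.1916 mm/d

7.2 mm/d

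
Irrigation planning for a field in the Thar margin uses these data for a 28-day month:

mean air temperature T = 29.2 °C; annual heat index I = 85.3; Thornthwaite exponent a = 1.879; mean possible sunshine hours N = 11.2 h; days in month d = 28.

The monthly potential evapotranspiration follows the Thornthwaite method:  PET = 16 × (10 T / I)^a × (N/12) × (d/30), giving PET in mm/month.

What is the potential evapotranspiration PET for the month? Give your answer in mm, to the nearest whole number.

141 mm

10T/I = 10 × 29.2 / 85.3 = 3.4232
(10T/I)^a = 3.4232^1.879 = 10.0971
Uncorrected PET = 16 × 10.0971 = 161.554 mm
Correction = (N/12)(d/30) = (11.2/12)(28/30) = 0.8711
PET = 161.554 × 0.8711 = 140.730 mm/month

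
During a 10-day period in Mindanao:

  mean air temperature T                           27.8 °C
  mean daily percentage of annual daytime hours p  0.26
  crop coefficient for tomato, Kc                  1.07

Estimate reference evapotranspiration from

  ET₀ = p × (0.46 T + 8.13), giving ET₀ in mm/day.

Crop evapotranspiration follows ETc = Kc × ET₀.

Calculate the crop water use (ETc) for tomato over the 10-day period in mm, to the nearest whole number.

ET₀ = 0.26 × (0.46 × 27.8 + 8.13) = 0.26 × 20.918 = 5.4387 mm/d
ETc = Kc × ET₀ = 1.07 × 5.4387 = 5.8194 mm/d
Over 10 days: 5.8194 × 10 = 58.194 mm

58 mm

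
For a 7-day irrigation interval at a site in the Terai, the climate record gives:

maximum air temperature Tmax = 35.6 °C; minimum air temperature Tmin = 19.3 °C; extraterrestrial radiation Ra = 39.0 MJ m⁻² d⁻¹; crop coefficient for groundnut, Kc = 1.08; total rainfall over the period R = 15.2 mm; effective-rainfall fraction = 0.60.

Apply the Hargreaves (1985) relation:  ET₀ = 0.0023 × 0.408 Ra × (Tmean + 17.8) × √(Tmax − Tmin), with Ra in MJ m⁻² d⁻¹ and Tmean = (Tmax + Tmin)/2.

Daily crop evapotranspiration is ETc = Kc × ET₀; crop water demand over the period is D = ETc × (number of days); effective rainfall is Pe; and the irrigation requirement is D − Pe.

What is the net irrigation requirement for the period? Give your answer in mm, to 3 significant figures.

Tmean = (35.6 + 19.3)/2 = 27.45 °C
0.408 Ra = 0.408 × 39.0 = 15.9120 mm/d equivalent
ET₀ = 0.0023 × 15.9120 × (27.45 + 17.8) × √16.3 = 0.0023 × 15.9120 × 45.25 × 4.0373 = 6.6859 mm/d
ETc = Kc × ET₀ = 1.08 × 6.6859 = 7.2208 mm/d
Crop demand D = ETc × 7 d = 7.2208 × 7 = 50.546 mm
Pe = 0.60 × 15.2 = 9.120 mm
D − Pe = 50.546 − 9.120 = 41.426 mm

41.4 mm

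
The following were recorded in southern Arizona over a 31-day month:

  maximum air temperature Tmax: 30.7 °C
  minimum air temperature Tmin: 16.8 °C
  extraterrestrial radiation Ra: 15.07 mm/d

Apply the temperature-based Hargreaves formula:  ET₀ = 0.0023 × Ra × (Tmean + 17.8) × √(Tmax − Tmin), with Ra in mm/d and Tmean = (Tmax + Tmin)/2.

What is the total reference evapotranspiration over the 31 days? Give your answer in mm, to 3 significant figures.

Tmean = (30.7 + 16.8)/2 = 23.75 °C
ET₀ = 0.0023 × 15.07 × (23.75 + 17.8) × √13.9 = 0.0023 × 15.07 × 41.55 × 3.7283 = 5.3694 mm/d
Over 31 days: 5.3694 × 31 = 166.451 mm

166 mm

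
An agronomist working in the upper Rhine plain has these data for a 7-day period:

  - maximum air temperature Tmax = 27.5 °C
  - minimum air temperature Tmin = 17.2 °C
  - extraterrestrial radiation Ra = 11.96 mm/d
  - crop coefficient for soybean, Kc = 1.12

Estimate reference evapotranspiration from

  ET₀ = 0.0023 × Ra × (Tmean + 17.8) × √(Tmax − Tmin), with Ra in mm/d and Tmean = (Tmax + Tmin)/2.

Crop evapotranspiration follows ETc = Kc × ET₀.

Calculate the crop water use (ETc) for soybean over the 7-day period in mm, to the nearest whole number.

28 mm

Tmean = (27.5 + 17.2)/2 = 22.35 °C
ET₀ = 0.0023 × 11.96 × (22.35 + 17.8) × √10.3 = 0.0023 × 11.96 × 40.15 × 3.2094 = 3.5446 mm/d
ETc = Kc × ET₀ = 1.12 × 3.5446 = 3.9700 mm/d
Over 7 days: 3.9700 × 7 = 27.790 mm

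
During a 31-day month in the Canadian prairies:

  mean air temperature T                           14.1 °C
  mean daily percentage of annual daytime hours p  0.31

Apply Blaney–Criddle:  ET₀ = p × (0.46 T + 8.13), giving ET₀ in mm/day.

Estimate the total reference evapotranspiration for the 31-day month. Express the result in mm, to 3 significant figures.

ET₀ = 0.31 × (0.46 × 14.1 + 8.13) = 0.31 × 14.616 = 4.5310 mm/d
Monthly total = 4.5310 × 31 = 140.461 mm

140 mm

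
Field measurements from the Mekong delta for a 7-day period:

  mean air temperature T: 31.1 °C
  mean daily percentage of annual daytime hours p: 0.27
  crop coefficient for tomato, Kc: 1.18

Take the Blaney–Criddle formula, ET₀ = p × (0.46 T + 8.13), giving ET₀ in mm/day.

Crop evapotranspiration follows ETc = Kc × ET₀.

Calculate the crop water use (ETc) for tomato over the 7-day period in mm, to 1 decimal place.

ET₀ = 0.27 × (0.46 × 31.1 + 8.13) = 0.27 × 22.436 = 6.0577 mm/d
ETc = Kc × ET₀ = 1.18 × 6.0577 = 7.1481 mm/d
Over 7 days: 7.1481 × 7 = 50.037 mm

50.0 mm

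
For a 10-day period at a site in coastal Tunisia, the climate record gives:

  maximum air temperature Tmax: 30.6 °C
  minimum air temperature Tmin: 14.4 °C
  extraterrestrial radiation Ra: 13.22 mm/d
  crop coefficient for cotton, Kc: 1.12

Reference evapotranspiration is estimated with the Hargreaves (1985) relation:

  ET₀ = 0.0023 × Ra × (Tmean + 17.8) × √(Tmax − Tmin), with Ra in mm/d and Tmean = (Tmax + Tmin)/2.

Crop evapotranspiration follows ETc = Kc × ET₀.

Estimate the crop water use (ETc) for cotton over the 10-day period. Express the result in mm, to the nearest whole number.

55 mm

Tmean = (30.6 + 14.4)/2 = 22.50 °C
ET₀ = 0.0023 × 13.22 × (22.50 + 17.8) × √16.2 = 0.0023 × 13.22 × 40.30 × 4.0249 = 4.9320 mm/d
ETc = Kc × ET₀ = 1.12 × 4.9320 = 5.5238 mm/d
Over 10 days: 5.5238 × 10 = 55.238 mm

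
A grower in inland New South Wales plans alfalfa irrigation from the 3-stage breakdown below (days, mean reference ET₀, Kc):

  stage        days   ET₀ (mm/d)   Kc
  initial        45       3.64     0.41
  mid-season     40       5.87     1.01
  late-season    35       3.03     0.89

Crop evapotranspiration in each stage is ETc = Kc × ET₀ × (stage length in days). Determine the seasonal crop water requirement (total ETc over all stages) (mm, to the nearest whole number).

initial: 0.41 × 3.64 × 45 = 67.16 mm
mid-season: 1.01 × 5.87 × 40 = 237.15 mm
late-season: 0.89 × 3.03 × 35 = 94.38 mm
Seasonal total = 398.69 mm

399 mm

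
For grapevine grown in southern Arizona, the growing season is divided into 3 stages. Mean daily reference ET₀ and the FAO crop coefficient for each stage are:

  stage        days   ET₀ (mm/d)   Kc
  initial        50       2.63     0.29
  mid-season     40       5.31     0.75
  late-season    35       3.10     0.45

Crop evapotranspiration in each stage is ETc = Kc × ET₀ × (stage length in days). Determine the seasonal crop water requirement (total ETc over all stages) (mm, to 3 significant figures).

initial: 0.29 × 2.63 × 50 = 38.14 mm
mid-season: 0.75 × 5.31 × 40 = 159.30 mm
late-season: 0.45 × 3.10 × 35 = 48.83 mm
Seasonal total = 246.27 mm

246 mm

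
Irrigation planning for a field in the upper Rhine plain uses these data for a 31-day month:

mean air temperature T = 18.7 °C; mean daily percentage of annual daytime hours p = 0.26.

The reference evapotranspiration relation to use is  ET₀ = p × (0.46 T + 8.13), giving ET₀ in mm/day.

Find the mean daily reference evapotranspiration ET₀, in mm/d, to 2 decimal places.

ET₀ = 0.26 × (0.46 × 18.7 + 8.13) = 0.26 × 16.732 = 4.3503 mm/d

4.35 mm/d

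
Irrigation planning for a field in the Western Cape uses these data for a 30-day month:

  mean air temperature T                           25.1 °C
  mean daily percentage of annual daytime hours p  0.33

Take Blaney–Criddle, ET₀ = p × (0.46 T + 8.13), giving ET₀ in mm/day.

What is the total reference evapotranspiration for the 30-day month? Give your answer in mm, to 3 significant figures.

195 mm

ET₀ = 0.33 × (0.46 × 25.1 + 8.13) = 0.33 × 19.676 = 6.4931 mm/d
Monthly total = 6.4931 × 30 = 194.793 mm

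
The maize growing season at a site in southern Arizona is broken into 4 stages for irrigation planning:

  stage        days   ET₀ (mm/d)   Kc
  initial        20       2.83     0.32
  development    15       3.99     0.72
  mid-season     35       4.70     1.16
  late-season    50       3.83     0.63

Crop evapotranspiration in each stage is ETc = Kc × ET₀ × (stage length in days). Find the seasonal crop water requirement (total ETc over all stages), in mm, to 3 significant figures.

initial: 0.32 × 2.83 × 20 = 18.11 mm
development: 0.72 × 3.99 × 15 = 43.09 mm
mid-season: 1.16 × 4.70 × 35 = 190.82 mm
late-season: 0.63 × 3.83 × 50 = 120.65 mm
Seasonal total = 372.67 mm

373 mm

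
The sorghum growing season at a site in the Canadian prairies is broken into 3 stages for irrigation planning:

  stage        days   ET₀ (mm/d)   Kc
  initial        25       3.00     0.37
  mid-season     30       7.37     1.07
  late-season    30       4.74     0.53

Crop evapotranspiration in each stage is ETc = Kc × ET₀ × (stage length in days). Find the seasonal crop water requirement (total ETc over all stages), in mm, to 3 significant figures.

initial: 0.37 × 3.00 × 25 = 27.75 mm
mid-season: 1.07 × 7.37 × 30 = 236.58 mm
late-season: 0.53 × 4.74 × 30 = 75.37 mm
Seasonal total = 339.70 mm

340 mm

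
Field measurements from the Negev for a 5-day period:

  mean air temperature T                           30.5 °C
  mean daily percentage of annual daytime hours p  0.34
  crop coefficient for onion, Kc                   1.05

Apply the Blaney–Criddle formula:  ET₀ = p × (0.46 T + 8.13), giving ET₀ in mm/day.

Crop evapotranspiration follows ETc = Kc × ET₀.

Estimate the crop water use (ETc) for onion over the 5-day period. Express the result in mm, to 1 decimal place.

39.6 mm

ET₀ = 0.34 × (0.46 × 30.5 + 8.13) = 0.34 × 22.160 = 7.5344 mm/d
ETc = Kc × ET₀ = 1.05 × 7.5344 = 7.9111 mm/d
Over 5 days: 7.9111 × 5 = 39.556 mm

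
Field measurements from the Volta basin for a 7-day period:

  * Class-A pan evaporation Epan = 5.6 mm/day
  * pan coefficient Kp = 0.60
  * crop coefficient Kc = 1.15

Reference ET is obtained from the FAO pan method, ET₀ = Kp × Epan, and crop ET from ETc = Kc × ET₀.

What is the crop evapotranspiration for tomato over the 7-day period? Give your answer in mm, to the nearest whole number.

ET₀ = 0.60 × 5.6 = 3.3600 mm/d
ETc = Kc × ET₀ = 1.15 × 3.3600 = 3.8640 mm/d
Over 7 days: 3.8640 × 7 = 27.048 mm

27 mm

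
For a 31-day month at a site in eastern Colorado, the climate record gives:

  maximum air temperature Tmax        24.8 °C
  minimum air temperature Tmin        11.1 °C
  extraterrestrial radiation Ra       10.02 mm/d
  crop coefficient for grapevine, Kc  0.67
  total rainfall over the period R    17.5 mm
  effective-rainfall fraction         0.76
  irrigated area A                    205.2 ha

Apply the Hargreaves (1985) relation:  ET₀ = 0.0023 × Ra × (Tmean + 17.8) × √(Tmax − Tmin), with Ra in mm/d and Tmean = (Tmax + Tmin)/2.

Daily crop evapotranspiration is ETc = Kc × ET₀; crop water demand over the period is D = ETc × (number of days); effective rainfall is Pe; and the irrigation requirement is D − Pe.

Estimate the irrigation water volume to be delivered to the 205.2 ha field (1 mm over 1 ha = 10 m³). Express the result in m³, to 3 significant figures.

Tmean = (24.8 + 11.1)/2 = 17.95 °C
ET₀ = 0.0023 × 10.02 × (17.95 + 17.8) × √13.7 = 0.0023 × 10.02 × 35.75 × 3.7014 = 3.0496 mm/d
ETc = Kc × ET₀ = 0.67 × 3.0496 = 2.0432 mm/d
Crop demand D = ETc × 31 d = 2.0432 × 31 = 63.339 mm
Pe = 0.76 × 17.5 = 13.300 mm
D − Pe = 63.339 − 13.300 = 50.039 mm
Volume = 50.039 mm × 205.2 ha × 10 = 102680.0 m³

103000 m³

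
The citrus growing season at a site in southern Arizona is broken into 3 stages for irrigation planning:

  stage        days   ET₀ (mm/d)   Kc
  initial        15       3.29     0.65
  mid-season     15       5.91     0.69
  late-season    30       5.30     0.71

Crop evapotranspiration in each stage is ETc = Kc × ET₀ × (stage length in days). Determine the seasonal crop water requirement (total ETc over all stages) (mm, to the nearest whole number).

206 mm

initial: 0.65 × 3.29 × 15 = 32.08 mm
mid-season: 0.69 × 5.91 × 15 = 61.17 mm
late-season: 0.71 × 5.30 × 30 = 112.89 mm
Seasonal total = 206.14 mm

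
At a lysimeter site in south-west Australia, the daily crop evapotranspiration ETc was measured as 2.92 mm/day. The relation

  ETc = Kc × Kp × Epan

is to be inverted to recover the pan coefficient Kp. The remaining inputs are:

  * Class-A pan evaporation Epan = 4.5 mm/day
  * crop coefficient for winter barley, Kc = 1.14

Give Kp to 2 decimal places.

0.57

ETc = Kc × Kp × Epan  ⇒  Kp = ETc / (Kc × Epan)
Kp = 2.92 / (1.14 × 4.5) = 2.92 / 5.130 = 0.5692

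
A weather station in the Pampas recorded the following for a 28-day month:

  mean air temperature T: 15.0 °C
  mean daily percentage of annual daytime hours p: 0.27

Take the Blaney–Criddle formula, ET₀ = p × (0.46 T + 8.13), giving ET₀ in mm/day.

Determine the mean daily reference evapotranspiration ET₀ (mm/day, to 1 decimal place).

4.1 mm/day

ET₀ = 0.27 × (0.46 × 15.0 + 8.13) = 0.27 × 15.030 = 4.0581 mm/d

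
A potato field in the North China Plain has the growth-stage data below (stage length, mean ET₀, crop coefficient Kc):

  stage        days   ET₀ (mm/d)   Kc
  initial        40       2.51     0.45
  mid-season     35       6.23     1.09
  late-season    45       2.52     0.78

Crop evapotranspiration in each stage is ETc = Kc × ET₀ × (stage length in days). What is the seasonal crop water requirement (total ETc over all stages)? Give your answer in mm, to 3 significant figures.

initial: 0.45 × 2.51 × 40 = 45.18 mm
mid-season: 1.09 × 6.23 × 35 = 237.67 mm
late-season: 0.78 × 2.52 × 45 = 88.45 mm
Seasonal total = 371.30 mm

371 mm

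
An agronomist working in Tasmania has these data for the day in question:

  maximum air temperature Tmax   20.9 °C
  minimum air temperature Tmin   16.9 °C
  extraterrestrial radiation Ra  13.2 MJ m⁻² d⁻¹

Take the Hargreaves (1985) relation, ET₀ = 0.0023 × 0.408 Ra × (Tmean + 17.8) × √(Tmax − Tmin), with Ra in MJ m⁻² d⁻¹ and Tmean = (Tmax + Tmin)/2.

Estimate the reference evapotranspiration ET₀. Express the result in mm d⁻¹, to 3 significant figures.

Tmean = (20.9 + 16.9)/2 = 18.90 °C
0.408 Ra = 0.408 × 13.2 = 5.3856 mm/d equivalent
ET₀ = 0.0023 × 5.3856 × (18.90 + 17.8) × √4.0 = 0.0023 × 5.3856 × 36.70 × 2.0000 = 0.9092 mm/d

0.909 mm d⁻¹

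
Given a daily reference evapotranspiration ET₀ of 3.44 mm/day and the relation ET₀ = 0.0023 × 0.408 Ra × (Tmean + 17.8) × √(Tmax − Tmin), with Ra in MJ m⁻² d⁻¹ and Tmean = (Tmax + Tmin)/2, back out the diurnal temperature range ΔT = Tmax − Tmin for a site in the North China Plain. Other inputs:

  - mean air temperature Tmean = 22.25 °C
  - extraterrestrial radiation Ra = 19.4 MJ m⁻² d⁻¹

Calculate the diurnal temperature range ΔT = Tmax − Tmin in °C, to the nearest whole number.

22 °C

√ΔT = ET₀ / [0.0023 × 0.408 × Ra × (Tmean+17.8)] = 3.44 / (0.0023 × 7.9152 × 40.05) = 4.7181
ΔT = 4.7181² = 22.260 °C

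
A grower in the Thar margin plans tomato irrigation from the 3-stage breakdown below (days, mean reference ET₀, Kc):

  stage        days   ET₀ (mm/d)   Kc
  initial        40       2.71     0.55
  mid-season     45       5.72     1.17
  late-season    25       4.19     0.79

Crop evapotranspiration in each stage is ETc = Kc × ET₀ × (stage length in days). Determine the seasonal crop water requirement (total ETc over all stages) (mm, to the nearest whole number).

444 mm

initial: 0.55 × 2.71 × 40 = 59.62 mm
mid-season: 1.17 × 5.72 × 45 = 301.16 mm
late-season: 0.79 × 4.19 × 25 = 82.75 mm
Seasonal total = 443.53 mm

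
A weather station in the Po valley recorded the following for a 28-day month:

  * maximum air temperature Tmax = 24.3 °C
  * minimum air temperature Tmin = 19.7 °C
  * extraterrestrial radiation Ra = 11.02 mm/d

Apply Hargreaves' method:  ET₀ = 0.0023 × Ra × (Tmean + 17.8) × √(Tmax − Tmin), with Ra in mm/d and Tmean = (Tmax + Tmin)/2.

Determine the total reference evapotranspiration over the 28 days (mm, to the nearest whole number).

61 mm

Tmean = (24.3 + 19.7)/2 = 22.00 °C
ET₀ = 0.0023 × 11.02 × (22.00 + 17.8) × √4.6 = 0.0023 × 11.02 × 39.80 × 2.1448 = 2.1636 mm/d
Over 28 days: 2.1636 × 28 = 60.581 mm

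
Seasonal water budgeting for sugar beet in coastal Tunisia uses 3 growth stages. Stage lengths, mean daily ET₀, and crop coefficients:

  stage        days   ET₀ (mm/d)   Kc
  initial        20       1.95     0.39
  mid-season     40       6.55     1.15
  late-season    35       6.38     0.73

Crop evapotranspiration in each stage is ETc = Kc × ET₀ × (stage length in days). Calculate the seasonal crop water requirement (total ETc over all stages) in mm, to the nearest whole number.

initial: 0.39 × 1.95 × 20 = 15.21 mm
mid-season: 1.15 × 6.55 × 40 = 301.30 mm
late-season: 0.73 × 6.38 × 35 = 163.01 mm
Seasonal total = 479.52 mm

480 mm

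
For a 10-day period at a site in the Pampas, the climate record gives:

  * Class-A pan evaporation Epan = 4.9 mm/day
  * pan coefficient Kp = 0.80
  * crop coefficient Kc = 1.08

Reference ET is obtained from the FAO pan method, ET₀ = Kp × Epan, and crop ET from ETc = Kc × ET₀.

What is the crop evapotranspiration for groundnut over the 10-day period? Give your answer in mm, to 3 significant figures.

ET₀ = 0.80 × 4.9 = 3.9200 mm/d
ETc = Kc × ET₀ = 1.08 × 3.9200 = 4.2336 mm/d
Over 10 days: 4.2336 × 10 = 42.336 mm

42.3 mm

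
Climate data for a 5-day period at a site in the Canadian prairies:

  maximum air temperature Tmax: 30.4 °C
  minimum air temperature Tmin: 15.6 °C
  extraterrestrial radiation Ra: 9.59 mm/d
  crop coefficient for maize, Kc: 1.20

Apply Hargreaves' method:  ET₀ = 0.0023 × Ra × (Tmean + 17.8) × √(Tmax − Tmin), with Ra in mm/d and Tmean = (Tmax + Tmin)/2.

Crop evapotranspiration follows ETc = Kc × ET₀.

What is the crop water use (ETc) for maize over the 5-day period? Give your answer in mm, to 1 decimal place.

Tmean = (30.4 + 15.6)/2 = 23.00 °C
ET₀ = 0.0023 × 9.59 × (23.00 + 17.8) × √14.8 = 0.0023 × 9.59 × 40.80 × 3.8471 = 3.4621 mm/d
ETc = Kc × ET₀ = 1.20 × 3.4621 = 4.1545 mm/d
Over 5 days: 4.1545 × 5 = 20.773 mm

20.8 mm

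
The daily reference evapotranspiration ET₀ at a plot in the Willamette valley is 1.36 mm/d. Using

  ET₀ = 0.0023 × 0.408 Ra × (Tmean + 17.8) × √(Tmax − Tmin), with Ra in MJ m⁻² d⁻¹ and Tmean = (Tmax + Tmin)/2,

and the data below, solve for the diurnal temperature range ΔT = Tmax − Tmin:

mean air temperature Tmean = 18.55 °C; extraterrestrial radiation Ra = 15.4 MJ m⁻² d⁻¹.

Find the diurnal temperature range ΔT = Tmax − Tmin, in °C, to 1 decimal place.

6.7 °C

√ΔT = ET₀ / [0.0023 × 0.408 × Ra × (Tmean+17.8)] = 1.36 / (0.0023 × 6.2832 × 36.35) = 2.5890
ΔT = 2.5890² = 6.703 °C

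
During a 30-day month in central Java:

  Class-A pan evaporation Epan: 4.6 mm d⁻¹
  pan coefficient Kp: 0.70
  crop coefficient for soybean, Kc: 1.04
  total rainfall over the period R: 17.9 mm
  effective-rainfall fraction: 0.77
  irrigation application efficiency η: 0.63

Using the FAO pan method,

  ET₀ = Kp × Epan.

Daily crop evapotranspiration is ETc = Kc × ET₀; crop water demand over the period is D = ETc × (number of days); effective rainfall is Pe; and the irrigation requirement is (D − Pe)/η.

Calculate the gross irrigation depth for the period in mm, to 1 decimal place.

ET₀ = 0.70 × 4.6 = 3.2200 mm/d
ETc = Kc × ET₀ = 1.04 × 3.2200 = 3.3488 mm/d
Crop demand D = ETc × 30 d = 3.3488 × 30 = 100.464 mm
Pe = 0.77 × 17.9 = 13.783 mm
D − Pe = 100.464 − 13.783 = 86.681 mm
Gross irrigation = 86.681 / 0.63 = 137.589 mm

137.6 mm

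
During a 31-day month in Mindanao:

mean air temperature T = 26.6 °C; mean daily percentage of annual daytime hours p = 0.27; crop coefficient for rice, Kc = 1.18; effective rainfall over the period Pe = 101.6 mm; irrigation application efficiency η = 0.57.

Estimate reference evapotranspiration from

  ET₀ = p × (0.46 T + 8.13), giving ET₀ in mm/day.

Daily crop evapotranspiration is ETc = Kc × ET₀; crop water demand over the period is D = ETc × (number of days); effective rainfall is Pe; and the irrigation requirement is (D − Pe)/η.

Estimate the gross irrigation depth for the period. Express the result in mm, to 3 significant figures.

ET₀ = 0.27 × (0.46 × 26.6 + 8.13) = 0.27 × 20.366 = 5.4988 mm/d
ETc = Kc × ET₀ = 1.18 × 5.4988 = 6.4886 mm/d
Crop demand D = ETc × 31 d = 6.4886 × 31 = 201.147 mm
D − Pe = 201.147 − 101.6 = 99.547 mm
Gross irrigation = 99.547 / 0.57 = 174.644 mm

175 mm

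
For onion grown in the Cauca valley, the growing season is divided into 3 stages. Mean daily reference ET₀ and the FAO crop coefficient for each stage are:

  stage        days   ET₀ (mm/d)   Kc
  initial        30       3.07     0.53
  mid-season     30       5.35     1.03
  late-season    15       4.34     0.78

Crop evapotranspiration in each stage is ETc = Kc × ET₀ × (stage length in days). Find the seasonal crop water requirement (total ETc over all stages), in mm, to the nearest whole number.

265 mm

initial: 0.53 × 3.07 × 30 = 48.81 mm
mid-season: 1.03 × 5.35 × 30 = 165.32 mm
late-season: 0.78 × 4.34 × 15 = 50.78 mm
Seasonal total = 264.91 mm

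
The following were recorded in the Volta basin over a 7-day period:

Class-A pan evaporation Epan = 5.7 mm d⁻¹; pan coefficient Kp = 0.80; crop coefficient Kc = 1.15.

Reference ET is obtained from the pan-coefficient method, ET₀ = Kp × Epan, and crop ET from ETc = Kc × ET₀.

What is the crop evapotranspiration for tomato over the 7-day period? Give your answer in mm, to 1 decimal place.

36.7 mm

ET₀ = 0.80 × 5.7 = 4.5600 mm/d
ETc = Kc × ET₀ = 1.15 × 4.5600 = 5.2440 mm/d
Over 7 days: 5.2440 × 7 = 36.708 mm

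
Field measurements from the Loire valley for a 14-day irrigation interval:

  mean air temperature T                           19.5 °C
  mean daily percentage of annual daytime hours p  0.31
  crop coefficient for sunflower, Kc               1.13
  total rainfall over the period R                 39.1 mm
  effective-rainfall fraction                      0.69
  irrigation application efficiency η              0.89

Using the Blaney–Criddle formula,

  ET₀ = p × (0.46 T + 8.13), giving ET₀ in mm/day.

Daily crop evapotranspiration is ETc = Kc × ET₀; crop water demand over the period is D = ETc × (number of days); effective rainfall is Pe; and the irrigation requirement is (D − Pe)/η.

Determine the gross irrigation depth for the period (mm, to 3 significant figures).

ET₀ = 0.31 × (0.46 × 19.5 + 8.13) = 0.31 × 17.100 = 5.3010 mm/d
ETc = Kc × ET₀ = 1.13 × 5.3010 = 5.9901 mm/d
Crop demand D = ETc × 14 d = 5.9901 × 14 = 83.861 mm
Pe = 0.69 × 39.1 = 26.979 mm
D − Pe = 83.861 − 26.979 = 56.882 mm
Gross irrigation = 56.882 / 0.89 = 63.912 mm

63.9 mm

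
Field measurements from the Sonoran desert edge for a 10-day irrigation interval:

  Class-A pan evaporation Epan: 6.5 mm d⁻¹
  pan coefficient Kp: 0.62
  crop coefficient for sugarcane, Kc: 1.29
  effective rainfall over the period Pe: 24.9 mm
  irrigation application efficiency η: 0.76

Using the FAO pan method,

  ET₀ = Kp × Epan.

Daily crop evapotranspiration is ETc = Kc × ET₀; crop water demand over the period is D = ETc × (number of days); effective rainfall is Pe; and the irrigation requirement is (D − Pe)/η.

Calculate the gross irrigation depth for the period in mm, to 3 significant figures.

ET₀ = 0.62 × 6.5 = 4.0300 mm/d
ETc = Kc × ET₀ = 1.29 × 4.0300 = 5.1987 mm/d
Crop demand D = ETc × 10 d = 5.1987 × 10 = 51.987 mm
D − Pe = 51.987 − 24.9 = 27.087 mm
Gross irrigation = 27.087 / 0.76 = 35.641 mm

35.6 mm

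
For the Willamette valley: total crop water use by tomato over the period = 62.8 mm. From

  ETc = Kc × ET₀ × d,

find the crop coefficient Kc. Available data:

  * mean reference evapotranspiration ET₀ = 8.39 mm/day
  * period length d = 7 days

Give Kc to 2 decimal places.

ETc = Kc × ET₀ × d  ⇒  Kc = ETc / (ET₀ × d)
Kc = 62.8 / (8.39 × 7) = 62.8 / 58.73 = 1.0693

1.07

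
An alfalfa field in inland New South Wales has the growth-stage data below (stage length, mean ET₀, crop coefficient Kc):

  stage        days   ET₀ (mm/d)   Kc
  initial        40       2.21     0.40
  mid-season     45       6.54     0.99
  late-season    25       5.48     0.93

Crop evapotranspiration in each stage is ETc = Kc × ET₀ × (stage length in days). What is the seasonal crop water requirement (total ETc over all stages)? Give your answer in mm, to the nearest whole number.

454 mm

initial: 0.40 × 2.21 × 40 = 35.36 mm
mid-season: 0.99 × 6.54 × 45 = 291.36 mm
late-season: 0.93 × 5.48 × 25 = 127.41 mm
Seasonal total = 454.13 mm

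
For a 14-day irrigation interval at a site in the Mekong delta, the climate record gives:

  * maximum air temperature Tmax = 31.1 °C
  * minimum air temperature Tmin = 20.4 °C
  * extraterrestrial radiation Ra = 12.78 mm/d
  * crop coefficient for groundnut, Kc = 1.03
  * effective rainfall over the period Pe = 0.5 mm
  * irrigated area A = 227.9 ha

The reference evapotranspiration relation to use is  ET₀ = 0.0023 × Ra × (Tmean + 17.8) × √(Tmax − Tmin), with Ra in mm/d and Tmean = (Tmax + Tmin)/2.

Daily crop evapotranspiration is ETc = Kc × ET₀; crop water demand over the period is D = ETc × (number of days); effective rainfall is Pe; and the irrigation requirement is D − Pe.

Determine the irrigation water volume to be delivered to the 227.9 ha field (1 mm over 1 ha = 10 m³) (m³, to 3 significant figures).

Tmean = (31.1 + 20.4)/2 = 25.75 °C
ET₀ = 0.0023 × 12.78 × (25.75 + 17.8) × √10.7 = 0.0023 × 12.78 × 43.55 × 3.2711 = 4.1874 mm/d
ETc = Kc × ET₀ = 1.03 × 4.1874 = 4.3130 mm/d
Crop demand D = ETc × 14 d = 4.3130 × 14 = 60.382 mm
D − Pe = 60.382 − 0.5 = 59.882 mm
Volume = 59.882 mm × 227.9 ha × 10 = 136471.1 m³

136000 m³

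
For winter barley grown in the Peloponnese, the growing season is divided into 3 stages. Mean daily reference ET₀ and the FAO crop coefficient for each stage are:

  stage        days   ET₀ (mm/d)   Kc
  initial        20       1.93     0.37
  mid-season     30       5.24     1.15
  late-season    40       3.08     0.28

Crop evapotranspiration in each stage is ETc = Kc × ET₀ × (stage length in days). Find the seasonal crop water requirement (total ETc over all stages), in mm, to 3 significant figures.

230 mm

initial: 0.37 × 1.93 × 20 = 14.28 mm
mid-season: 1.15 × 5.24 × 30 = 180.78 mm
late-season: 0.28 × 3.08 × 40 = 34.50 mm
Seasonal total = 229.56 mm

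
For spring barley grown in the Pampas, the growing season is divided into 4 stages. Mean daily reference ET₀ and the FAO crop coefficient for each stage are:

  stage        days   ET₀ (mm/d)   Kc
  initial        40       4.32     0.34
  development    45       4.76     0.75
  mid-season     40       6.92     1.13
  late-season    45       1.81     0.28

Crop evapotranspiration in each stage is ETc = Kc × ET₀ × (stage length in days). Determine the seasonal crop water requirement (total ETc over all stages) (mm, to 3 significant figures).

initial: 0.34 × 4.32 × 40 = 58.75 mm
development: 0.75 × 4.76 × 45 = 160.65 mm
mid-season: 1.13 × 6.92 × 40 = 312.78 mm
late-season: 0.28 × 1.81 × 45 = 22.81 mm
Seasonal total = 554.99 mm

555 mm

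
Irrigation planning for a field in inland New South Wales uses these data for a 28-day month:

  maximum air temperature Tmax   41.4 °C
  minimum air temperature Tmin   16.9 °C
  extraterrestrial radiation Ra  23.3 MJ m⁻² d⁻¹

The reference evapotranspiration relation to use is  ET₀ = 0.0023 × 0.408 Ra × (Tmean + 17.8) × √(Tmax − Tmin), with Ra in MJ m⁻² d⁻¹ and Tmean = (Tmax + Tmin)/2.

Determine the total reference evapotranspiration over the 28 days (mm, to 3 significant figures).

Tmean = (41.4 + 16.9)/2 = 29.15 °C
0.408 Ra = 0.408 × 23.3 = 9.5064 mm/d equivalent
ET₀ = 0.0023 × 9.5064 × (29.15 + 17.8) × √24.5 = 0.0023 × 9.5064 × 46.95 × 4.9497 = 5.0811 mm/d
Over 28 days: 5.0811 × 28 = 142.271 mm

142 mm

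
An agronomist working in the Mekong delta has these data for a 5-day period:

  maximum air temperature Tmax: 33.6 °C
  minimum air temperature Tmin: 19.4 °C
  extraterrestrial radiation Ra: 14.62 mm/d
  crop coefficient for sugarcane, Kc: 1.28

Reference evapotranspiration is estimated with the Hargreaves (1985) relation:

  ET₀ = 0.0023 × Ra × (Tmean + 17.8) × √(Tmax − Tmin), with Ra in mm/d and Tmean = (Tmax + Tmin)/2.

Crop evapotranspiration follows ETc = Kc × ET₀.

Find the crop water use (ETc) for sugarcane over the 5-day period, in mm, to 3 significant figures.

Tmean = (33.6 + 19.4)/2 = 26.50 °C
ET₀ = 0.0023 × 14.62 × (26.50 + 17.8) × √14.2 = 0.0023 × 14.62 × 44.30 × 3.7683 = 5.6134 mm/d
ETc = Kc × ET₀ = 1.28 × 5.6134 = 7.1852 mm/d
Over 5 days: 7.1852 × 5 = 35.926 mm

35.9 mm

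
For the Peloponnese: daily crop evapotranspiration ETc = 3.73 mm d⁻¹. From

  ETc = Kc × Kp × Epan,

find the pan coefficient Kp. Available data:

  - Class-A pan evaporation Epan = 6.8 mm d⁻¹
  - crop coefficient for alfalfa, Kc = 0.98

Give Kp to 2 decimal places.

0.56

ETc = Kc × Kp × Epan  ⇒  Kp = ETc / (Kc × Epan)
Kp = 3.73 / (0.98 × 6.8) = 3.73 / 6.664 = 0.5597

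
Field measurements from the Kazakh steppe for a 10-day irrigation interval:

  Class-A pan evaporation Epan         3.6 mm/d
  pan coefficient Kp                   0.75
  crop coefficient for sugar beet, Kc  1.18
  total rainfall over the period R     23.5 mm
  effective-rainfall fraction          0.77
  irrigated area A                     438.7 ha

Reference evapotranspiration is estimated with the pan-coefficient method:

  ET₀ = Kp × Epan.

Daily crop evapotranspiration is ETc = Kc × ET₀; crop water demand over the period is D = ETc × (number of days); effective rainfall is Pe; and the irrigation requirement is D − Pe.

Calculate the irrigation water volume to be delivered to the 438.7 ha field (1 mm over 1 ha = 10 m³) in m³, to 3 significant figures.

ET₀ = 0.75 × 3.6 = 2.7000 mm/d
ETc = Kc × ET₀ = 1.18 × 2.7000 = 3.1860 mm/d
Crop demand D = ETc × 10 d = 3.1860 × 10 = 31.860 mm
Pe = 0.77 × 23.5 = 18.095 mm
D − Pe = 31.860 − 18.095 = 13.765 mm
Volume = 13.765 mm × 438.7 ha × 10 = 60387.1 m³

60400 m³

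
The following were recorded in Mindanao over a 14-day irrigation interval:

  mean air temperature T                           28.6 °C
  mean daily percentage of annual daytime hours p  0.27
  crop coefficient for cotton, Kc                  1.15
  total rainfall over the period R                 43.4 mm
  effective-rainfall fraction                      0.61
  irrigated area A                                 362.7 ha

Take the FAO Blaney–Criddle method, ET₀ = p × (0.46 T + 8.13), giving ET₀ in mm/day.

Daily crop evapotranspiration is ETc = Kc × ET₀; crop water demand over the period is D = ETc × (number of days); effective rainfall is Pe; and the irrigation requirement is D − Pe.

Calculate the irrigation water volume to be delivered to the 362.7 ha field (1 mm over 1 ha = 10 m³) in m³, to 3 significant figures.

240000 m³

ET₀ = 0.27 × (0.46 × 28.6 + 8.13) = 0.27 × 21.286 = 5.7472 mm/d
ETc = Kc × ET₀ = 1.15 × 5.7472 = 6.6093 mm/d
Crop demand D = ETc × 14 d = 6.6093 × 14 = 92.530 mm
Pe = 0.61 × 43.4 = 26.474 mm
D − Pe = 92.530 − 26.474 = 66.056 mm
Volume = 66.056 mm × 362.7 ha × 10 = 239585.1 m³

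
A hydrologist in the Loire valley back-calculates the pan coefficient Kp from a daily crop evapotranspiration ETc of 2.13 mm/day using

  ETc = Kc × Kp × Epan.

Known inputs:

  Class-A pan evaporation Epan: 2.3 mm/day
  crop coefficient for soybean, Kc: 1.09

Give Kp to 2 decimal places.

0.85

ETc = Kc × Kp × Epan  ⇒  Kp = ETc / (Kc × Epan)
Kp = 2.13 / (1.09 × 2.3) = 2.13 / 2.507 = 0.8496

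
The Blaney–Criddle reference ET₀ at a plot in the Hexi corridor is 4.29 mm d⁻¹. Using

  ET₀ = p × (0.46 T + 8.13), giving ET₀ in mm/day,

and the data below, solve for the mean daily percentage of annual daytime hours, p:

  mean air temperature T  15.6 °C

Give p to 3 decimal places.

p = ET₀ / (0.46 T + 8.13) = 4.29 / (0.46 × 15.6 + 8.13) = 4.29 / 15.306 = 0.2803

0.280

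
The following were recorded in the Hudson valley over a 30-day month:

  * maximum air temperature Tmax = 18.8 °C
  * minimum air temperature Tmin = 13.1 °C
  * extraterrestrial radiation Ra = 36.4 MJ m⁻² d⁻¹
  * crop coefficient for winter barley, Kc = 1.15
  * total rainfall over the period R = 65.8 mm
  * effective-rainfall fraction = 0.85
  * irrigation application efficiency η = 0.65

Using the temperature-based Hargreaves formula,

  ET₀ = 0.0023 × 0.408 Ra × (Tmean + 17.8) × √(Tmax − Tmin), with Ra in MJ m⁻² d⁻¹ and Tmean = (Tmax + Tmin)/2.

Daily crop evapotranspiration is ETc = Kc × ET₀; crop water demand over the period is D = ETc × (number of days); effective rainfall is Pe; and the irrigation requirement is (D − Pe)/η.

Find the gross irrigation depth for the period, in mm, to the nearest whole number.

Tmean = (18.8 + 13.1)/2 = 15.95 °C
0.408 Ra = 0.408 × 36.4 = 14.8512 mm/d equivalent
ET₀ = 0.0023 × 14.8512 × (15.95 + 17.8) × √5.7 = 0.0023 × 14.8512 × 33.75 × 2.3875 = 2.7524 mm/d
ETc = Kc × ET₀ = 1.15 × 2.7524 = 3.1653 mm/d
Crop demand D = ETc × 30 d = 3.1653 × 30 = 94.959 mm
Pe = 0.85 × 65.8 = 55.930 mm
D − Pe = 94.959 − 55.930 = 39.029 mm
Gross irrigation = 39.029 / 0.65 = 60.045 mm

60 mm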